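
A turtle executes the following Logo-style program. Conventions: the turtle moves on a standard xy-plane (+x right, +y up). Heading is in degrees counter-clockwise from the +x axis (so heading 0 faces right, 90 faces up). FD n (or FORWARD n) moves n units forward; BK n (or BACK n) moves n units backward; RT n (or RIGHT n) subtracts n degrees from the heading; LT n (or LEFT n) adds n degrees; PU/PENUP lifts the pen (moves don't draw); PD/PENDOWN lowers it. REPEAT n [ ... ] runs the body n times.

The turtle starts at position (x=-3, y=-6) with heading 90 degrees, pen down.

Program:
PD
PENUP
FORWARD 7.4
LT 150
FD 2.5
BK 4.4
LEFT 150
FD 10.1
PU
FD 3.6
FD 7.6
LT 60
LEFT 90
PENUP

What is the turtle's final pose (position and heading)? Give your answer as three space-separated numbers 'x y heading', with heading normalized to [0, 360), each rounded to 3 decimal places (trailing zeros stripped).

Answer: 16.396 13.695 180

Derivation:
Executing turtle program step by step:
Start: pos=(-3,-6), heading=90, pen down
PD: pen down
PU: pen up
FD 7.4: (-3,-6) -> (-3,1.4) [heading=90, move]
LT 150: heading 90 -> 240
FD 2.5: (-3,1.4) -> (-4.25,-0.765) [heading=240, move]
BK 4.4: (-4.25,-0.765) -> (-2.05,3.045) [heading=240, move]
LT 150: heading 240 -> 30
FD 10.1: (-2.05,3.045) -> (6.697,8.095) [heading=30, move]
PU: pen up
FD 3.6: (6.697,8.095) -> (9.815,9.895) [heading=30, move]
FD 7.6: (9.815,9.895) -> (16.396,13.695) [heading=30, move]
LT 60: heading 30 -> 90
LT 90: heading 90 -> 180
PU: pen up
Final: pos=(16.396,13.695), heading=180, 0 segment(s) drawn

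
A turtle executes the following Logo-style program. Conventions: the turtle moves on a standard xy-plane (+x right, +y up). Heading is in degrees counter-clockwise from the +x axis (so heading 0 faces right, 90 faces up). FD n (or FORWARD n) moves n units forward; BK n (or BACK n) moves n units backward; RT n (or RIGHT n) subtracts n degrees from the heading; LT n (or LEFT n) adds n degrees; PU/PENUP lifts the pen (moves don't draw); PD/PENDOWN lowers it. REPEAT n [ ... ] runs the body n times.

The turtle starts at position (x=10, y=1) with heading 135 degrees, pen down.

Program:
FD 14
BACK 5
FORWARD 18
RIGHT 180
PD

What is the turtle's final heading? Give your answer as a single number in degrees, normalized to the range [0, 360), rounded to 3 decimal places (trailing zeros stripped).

Answer: 315

Derivation:
Executing turtle program step by step:
Start: pos=(10,1), heading=135, pen down
FD 14: (10,1) -> (0.101,10.899) [heading=135, draw]
BK 5: (0.101,10.899) -> (3.636,7.364) [heading=135, draw]
FD 18: (3.636,7.364) -> (-9.092,20.092) [heading=135, draw]
RT 180: heading 135 -> 315
PD: pen down
Final: pos=(-9.092,20.092), heading=315, 3 segment(s) drawn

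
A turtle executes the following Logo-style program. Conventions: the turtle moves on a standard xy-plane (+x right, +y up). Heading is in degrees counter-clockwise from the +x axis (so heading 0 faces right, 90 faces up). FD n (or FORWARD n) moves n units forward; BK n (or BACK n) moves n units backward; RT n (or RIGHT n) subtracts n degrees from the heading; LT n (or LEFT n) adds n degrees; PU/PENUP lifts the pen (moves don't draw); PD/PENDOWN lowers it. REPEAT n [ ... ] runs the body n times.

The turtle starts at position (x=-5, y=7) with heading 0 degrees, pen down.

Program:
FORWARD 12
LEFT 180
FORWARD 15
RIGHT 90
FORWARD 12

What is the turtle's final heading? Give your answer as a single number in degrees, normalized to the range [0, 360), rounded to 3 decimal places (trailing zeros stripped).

Executing turtle program step by step:
Start: pos=(-5,7), heading=0, pen down
FD 12: (-5,7) -> (7,7) [heading=0, draw]
LT 180: heading 0 -> 180
FD 15: (7,7) -> (-8,7) [heading=180, draw]
RT 90: heading 180 -> 90
FD 12: (-8,7) -> (-8,19) [heading=90, draw]
Final: pos=(-8,19), heading=90, 3 segment(s) drawn

Answer: 90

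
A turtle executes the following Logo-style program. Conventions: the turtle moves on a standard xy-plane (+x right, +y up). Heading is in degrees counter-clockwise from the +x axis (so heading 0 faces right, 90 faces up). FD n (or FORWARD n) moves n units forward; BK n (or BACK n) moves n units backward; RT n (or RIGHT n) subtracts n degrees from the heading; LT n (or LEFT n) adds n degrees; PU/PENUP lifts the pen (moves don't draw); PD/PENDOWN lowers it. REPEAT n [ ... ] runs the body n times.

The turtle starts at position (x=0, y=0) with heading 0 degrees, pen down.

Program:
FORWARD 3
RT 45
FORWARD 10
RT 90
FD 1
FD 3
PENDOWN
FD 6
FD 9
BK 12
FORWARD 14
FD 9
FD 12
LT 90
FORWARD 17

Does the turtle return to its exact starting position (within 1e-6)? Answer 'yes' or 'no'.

Answer: no

Derivation:
Executing turtle program step by step:
Start: pos=(0,0), heading=0, pen down
FD 3: (0,0) -> (3,0) [heading=0, draw]
RT 45: heading 0 -> 315
FD 10: (3,0) -> (10.071,-7.071) [heading=315, draw]
RT 90: heading 315 -> 225
FD 1: (10.071,-7.071) -> (9.364,-7.778) [heading=225, draw]
FD 3: (9.364,-7.778) -> (7.243,-9.899) [heading=225, draw]
PD: pen down
FD 6: (7.243,-9.899) -> (3,-14.142) [heading=225, draw]
FD 9: (3,-14.142) -> (-3.364,-20.506) [heading=225, draw]
BK 12: (-3.364,-20.506) -> (5.121,-12.021) [heading=225, draw]
FD 14: (5.121,-12.021) -> (-4.778,-21.92) [heading=225, draw]
FD 9: (-4.778,-21.92) -> (-11.142,-28.284) [heading=225, draw]
FD 12: (-11.142,-28.284) -> (-19.627,-36.77) [heading=225, draw]
LT 90: heading 225 -> 315
FD 17: (-19.627,-36.77) -> (-7.607,-48.79) [heading=315, draw]
Final: pos=(-7.607,-48.79), heading=315, 11 segment(s) drawn

Start position: (0, 0)
Final position: (-7.607, -48.79)
Distance = 49.38; >= 1e-6 -> NOT closed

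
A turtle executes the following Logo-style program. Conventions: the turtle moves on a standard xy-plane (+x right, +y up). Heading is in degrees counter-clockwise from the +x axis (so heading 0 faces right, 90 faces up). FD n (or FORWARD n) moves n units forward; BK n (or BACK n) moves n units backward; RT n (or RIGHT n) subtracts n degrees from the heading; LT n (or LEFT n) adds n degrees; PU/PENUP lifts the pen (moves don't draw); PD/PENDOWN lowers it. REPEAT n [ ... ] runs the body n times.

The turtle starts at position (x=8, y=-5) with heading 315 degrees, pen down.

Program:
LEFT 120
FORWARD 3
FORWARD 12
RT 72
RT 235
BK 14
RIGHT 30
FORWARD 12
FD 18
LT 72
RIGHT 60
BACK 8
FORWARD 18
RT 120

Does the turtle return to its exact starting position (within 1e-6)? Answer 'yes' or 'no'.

Answer: no

Derivation:
Executing turtle program step by step:
Start: pos=(8,-5), heading=315, pen down
LT 120: heading 315 -> 75
FD 3: (8,-5) -> (8.776,-2.102) [heading=75, draw]
FD 12: (8.776,-2.102) -> (11.882,9.489) [heading=75, draw]
RT 72: heading 75 -> 3
RT 235: heading 3 -> 128
BK 14: (11.882,9.489) -> (20.502,-1.543) [heading=128, draw]
RT 30: heading 128 -> 98
FD 12: (20.502,-1.543) -> (18.831,10.34) [heading=98, draw]
FD 18: (18.831,10.34) -> (16.326,28.165) [heading=98, draw]
LT 72: heading 98 -> 170
RT 60: heading 170 -> 110
BK 8: (16.326,28.165) -> (19.063,20.647) [heading=110, draw]
FD 18: (19.063,20.647) -> (12.906,37.562) [heading=110, draw]
RT 120: heading 110 -> 350
Final: pos=(12.906,37.562), heading=350, 7 segment(s) drawn

Start position: (8, -5)
Final position: (12.906, 37.562)
Distance = 42.844; >= 1e-6 -> NOT closed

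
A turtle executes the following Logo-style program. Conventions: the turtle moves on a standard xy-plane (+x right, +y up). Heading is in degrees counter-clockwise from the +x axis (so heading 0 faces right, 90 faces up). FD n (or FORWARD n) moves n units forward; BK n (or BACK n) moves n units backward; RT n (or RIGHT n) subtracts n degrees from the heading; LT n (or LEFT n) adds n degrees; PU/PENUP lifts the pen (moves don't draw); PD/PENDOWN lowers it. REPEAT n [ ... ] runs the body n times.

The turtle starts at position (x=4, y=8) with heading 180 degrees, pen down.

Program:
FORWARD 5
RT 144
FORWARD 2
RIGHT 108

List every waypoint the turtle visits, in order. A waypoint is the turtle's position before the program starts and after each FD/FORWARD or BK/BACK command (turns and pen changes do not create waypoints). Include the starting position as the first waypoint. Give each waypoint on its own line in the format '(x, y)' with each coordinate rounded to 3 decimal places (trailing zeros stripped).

Answer: (4, 8)
(-1, 8)
(0.618, 9.176)

Derivation:
Executing turtle program step by step:
Start: pos=(4,8), heading=180, pen down
FD 5: (4,8) -> (-1,8) [heading=180, draw]
RT 144: heading 180 -> 36
FD 2: (-1,8) -> (0.618,9.176) [heading=36, draw]
RT 108: heading 36 -> 288
Final: pos=(0.618,9.176), heading=288, 2 segment(s) drawn
Waypoints (3 total):
(4, 8)
(-1, 8)
(0.618, 9.176)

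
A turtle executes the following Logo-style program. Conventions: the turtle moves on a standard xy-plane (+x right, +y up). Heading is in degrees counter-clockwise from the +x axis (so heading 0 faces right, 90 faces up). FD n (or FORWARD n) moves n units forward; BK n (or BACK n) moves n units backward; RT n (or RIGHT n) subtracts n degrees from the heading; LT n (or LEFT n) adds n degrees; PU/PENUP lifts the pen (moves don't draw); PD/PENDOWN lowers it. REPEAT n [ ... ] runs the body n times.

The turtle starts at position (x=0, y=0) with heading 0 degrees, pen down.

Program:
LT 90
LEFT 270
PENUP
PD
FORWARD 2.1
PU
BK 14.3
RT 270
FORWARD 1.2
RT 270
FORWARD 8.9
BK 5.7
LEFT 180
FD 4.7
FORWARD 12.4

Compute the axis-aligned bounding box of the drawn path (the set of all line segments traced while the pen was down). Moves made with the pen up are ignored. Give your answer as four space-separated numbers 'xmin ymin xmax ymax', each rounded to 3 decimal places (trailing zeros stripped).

Answer: 0 0 2.1 0

Derivation:
Executing turtle program step by step:
Start: pos=(0,0), heading=0, pen down
LT 90: heading 0 -> 90
LT 270: heading 90 -> 0
PU: pen up
PD: pen down
FD 2.1: (0,0) -> (2.1,0) [heading=0, draw]
PU: pen up
BK 14.3: (2.1,0) -> (-12.2,0) [heading=0, move]
RT 270: heading 0 -> 90
FD 1.2: (-12.2,0) -> (-12.2,1.2) [heading=90, move]
RT 270: heading 90 -> 180
FD 8.9: (-12.2,1.2) -> (-21.1,1.2) [heading=180, move]
BK 5.7: (-21.1,1.2) -> (-15.4,1.2) [heading=180, move]
LT 180: heading 180 -> 0
FD 4.7: (-15.4,1.2) -> (-10.7,1.2) [heading=0, move]
FD 12.4: (-10.7,1.2) -> (1.7,1.2) [heading=0, move]
Final: pos=(1.7,1.2), heading=0, 1 segment(s) drawn

Segment endpoints: x in {0, 2.1}, y in {0, 0}
xmin=0, ymin=0, xmax=2.1, ymax=0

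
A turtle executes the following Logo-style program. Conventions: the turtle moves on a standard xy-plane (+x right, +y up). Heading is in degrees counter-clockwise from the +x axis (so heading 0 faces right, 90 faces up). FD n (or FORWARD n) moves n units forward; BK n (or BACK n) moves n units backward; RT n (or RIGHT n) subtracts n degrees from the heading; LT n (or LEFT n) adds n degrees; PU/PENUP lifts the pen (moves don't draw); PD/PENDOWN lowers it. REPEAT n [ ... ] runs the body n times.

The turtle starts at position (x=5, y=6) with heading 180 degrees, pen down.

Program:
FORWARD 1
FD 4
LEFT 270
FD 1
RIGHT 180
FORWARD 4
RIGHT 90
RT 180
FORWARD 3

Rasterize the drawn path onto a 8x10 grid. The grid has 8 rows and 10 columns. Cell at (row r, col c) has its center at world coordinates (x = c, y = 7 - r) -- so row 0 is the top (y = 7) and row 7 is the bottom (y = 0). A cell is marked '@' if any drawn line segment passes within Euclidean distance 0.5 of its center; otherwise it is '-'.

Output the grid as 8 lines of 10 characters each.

Answer: @---------
@@@@@@----
@---------
@---------
@@@@------
----------
----------
----------

Derivation:
Segment 0: (5,6) -> (4,6)
Segment 1: (4,6) -> (0,6)
Segment 2: (0,6) -> (0,7)
Segment 3: (0,7) -> (-0,3)
Segment 4: (-0,3) -> (3,3)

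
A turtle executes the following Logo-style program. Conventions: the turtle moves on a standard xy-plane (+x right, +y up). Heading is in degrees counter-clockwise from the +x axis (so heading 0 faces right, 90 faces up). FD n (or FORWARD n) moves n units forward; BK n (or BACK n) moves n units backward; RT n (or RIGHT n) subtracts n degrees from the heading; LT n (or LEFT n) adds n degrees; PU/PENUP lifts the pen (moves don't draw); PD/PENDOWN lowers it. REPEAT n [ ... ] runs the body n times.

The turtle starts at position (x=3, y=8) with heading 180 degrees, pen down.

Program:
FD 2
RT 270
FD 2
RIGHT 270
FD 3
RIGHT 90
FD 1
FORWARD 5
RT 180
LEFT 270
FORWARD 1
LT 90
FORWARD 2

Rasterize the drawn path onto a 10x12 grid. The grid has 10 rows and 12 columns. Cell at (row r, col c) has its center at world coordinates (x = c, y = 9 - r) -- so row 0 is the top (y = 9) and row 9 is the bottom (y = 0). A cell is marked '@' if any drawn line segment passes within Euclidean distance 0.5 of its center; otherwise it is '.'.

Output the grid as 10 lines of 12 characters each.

Answer: ............
.@@@........
.@..........
.@@@@.......
....@.......
....@.......
....@.......
....@@......
....@@......
....@@......

Derivation:
Segment 0: (3,8) -> (1,8)
Segment 1: (1,8) -> (1,6)
Segment 2: (1,6) -> (4,6)
Segment 3: (4,6) -> (4,5)
Segment 4: (4,5) -> (4,0)
Segment 5: (4,0) -> (5,0)
Segment 6: (5,0) -> (5,2)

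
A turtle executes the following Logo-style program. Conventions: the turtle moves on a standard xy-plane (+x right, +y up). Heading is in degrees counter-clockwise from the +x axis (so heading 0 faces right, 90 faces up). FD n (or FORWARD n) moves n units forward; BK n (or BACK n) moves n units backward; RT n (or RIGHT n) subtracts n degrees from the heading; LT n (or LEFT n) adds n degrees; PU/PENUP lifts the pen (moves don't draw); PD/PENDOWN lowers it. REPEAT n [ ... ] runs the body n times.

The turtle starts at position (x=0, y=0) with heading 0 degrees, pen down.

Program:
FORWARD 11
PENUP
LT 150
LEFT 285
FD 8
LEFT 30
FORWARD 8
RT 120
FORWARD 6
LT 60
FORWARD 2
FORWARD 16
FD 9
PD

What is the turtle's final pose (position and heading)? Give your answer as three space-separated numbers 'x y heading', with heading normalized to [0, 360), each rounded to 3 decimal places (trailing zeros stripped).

Answer: 35.887 32.994 45

Derivation:
Executing turtle program step by step:
Start: pos=(0,0), heading=0, pen down
FD 11: (0,0) -> (11,0) [heading=0, draw]
PU: pen up
LT 150: heading 0 -> 150
LT 285: heading 150 -> 75
FD 8: (11,0) -> (13.071,7.727) [heading=75, move]
LT 30: heading 75 -> 105
FD 8: (13.071,7.727) -> (11,15.455) [heading=105, move]
RT 120: heading 105 -> 345
FD 6: (11,15.455) -> (16.796,13.902) [heading=345, move]
LT 60: heading 345 -> 45
FD 2: (16.796,13.902) -> (18.21,15.316) [heading=45, move]
FD 16: (18.21,15.316) -> (29.523,26.63) [heading=45, move]
FD 9: (29.523,26.63) -> (35.887,32.994) [heading=45, move]
PD: pen down
Final: pos=(35.887,32.994), heading=45, 1 segment(s) drawn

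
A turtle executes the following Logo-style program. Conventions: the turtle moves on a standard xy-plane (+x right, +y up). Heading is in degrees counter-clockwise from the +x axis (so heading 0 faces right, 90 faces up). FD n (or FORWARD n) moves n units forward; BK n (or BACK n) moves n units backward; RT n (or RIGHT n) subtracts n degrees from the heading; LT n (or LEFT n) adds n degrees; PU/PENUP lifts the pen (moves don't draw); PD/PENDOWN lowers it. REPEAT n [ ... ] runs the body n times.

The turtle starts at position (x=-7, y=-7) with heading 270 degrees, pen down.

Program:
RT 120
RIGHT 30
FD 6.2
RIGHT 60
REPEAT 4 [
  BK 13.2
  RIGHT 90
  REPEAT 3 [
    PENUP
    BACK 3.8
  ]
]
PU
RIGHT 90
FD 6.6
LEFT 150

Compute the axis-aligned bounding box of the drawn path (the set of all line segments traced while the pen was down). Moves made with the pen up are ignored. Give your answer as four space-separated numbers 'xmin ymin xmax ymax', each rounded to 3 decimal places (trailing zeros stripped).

Executing turtle program step by step:
Start: pos=(-7,-7), heading=270, pen down
RT 120: heading 270 -> 150
RT 30: heading 150 -> 120
FD 6.2: (-7,-7) -> (-10.1,-1.631) [heading=120, draw]
RT 60: heading 120 -> 60
REPEAT 4 [
  -- iteration 1/4 --
  BK 13.2: (-10.1,-1.631) -> (-16.7,-13.062) [heading=60, draw]
  RT 90: heading 60 -> 330
  REPEAT 3 [
    -- iteration 1/3 --
    PU: pen up
    BK 3.8: (-16.7,-13.062) -> (-19.991,-11.162) [heading=330, move]
    -- iteration 2/3 --
    PU: pen up
    BK 3.8: (-19.991,-11.162) -> (-23.282,-9.262) [heading=330, move]
    -- iteration 3/3 --
    PU: pen up
    BK 3.8: (-23.282,-9.262) -> (-26.573,-7.362) [heading=330, move]
  ]
  -- iteration 2/4 --
  BK 13.2: (-26.573,-7.362) -> (-38.004,-0.762) [heading=330, move]
  RT 90: heading 330 -> 240
  REPEAT 3 [
    -- iteration 1/3 --
    PU: pen up
    BK 3.8: (-38.004,-0.762) -> (-36.104,2.529) [heading=240, move]
    -- iteration 2/3 --
    PU: pen up
    BK 3.8: (-36.104,2.529) -> (-34.204,5.82) [heading=240, move]
    -- iteration 3/3 --
    PU: pen up
    BK 3.8: (-34.204,5.82) -> (-32.304,9.111) [heading=240, move]
  ]
  -- iteration 3/4 --
  BK 13.2: (-32.304,9.111) -> (-25.704,20.542) [heading=240, move]
  RT 90: heading 240 -> 150
  REPEAT 3 [
    -- iteration 1/3 --
    PU: pen up
    BK 3.8: (-25.704,20.542) -> (-22.413,18.642) [heading=150, move]
    -- iteration 2/3 --
    PU: pen up
    BK 3.8: (-22.413,18.642) -> (-19.122,16.742) [heading=150, move]
    -- iteration 3/3 --
    PU: pen up
    BK 3.8: (-19.122,16.742) -> (-15.832,14.842) [heading=150, move]
  ]
  -- iteration 4/4 --
  BK 13.2: (-15.832,14.842) -> (-4.4,8.242) [heading=150, move]
  RT 90: heading 150 -> 60
  REPEAT 3 [
    -- iteration 1/3 --
    PU: pen up
    BK 3.8: (-4.4,8.242) -> (-6.3,4.951) [heading=60, move]
    -- iteration 2/3 --
    PU: pen up
    BK 3.8: (-6.3,4.951) -> (-8.2,1.66) [heading=60, move]
    -- iteration 3/3 --
    PU: pen up
    BK 3.8: (-8.2,1.66) -> (-10.1,-1.631) [heading=60, move]
  ]
]
PU: pen up
RT 90: heading 60 -> 330
FD 6.6: (-10.1,-1.631) -> (-4.384,-4.931) [heading=330, move]
LT 150: heading 330 -> 120
Final: pos=(-4.384,-4.931), heading=120, 2 segment(s) drawn

Segment endpoints: x in {-16.7, -10.1, -7}, y in {-13.062, -7, -1.631}
xmin=-16.7, ymin=-13.062, xmax=-7, ymax=-1.631

Answer: -16.7 -13.062 -7 -1.631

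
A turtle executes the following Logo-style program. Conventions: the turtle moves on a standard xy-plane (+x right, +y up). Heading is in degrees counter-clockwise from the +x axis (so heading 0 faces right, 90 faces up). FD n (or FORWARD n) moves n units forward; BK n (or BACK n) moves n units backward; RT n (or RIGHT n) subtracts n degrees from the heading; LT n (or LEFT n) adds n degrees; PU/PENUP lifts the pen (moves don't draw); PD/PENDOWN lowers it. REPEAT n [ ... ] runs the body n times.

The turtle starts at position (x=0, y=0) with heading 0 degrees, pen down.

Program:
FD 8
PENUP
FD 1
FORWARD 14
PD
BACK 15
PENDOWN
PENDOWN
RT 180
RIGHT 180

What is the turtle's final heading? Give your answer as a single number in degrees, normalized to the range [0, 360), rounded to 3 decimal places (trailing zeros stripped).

Executing turtle program step by step:
Start: pos=(0,0), heading=0, pen down
FD 8: (0,0) -> (8,0) [heading=0, draw]
PU: pen up
FD 1: (8,0) -> (9,0) [heading=0, move]
FD 14: (9,0) -> (23,0) [heading=0, move]
PD: pen down
BK 15: (23,0) -> (8,0) [heading=0, draw]
PD: pen down
PD: pen down
RT 180: heading 0 -> 180
RT 180: heading 180 -> 0
Final: pos=(8,0), heading=0, 2 segment(s) drawn

Answer: 0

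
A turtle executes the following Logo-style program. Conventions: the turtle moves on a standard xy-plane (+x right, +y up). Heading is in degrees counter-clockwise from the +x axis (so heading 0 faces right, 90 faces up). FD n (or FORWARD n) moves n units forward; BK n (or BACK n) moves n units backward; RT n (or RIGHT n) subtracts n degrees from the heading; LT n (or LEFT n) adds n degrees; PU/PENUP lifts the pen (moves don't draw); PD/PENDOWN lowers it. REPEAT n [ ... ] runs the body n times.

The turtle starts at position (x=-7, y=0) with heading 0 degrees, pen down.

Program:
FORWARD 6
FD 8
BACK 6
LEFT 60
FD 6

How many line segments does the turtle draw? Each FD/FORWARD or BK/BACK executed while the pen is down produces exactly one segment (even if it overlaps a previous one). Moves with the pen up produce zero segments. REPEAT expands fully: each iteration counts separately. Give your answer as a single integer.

Answer: 4

Derivation:
Executing turtle program step by step:
Start: pos=(-7,0), heading=0, pen down
FD 6: (-7,0) -> (-1,0) [heading=0, draw]
FD 8: (-1,0) -> (7,0) [heading=0, draw]
BK 6: (7,0) -> (1,0) [heading=0, draw]
LT 60: heading 0 -> 60
FD 6: (1,0) -> (4,5.196) [heading=60, draw]
Final: pos=(4,5.196), heading=60, 4 segment(s) drawn
Segments drawn: 4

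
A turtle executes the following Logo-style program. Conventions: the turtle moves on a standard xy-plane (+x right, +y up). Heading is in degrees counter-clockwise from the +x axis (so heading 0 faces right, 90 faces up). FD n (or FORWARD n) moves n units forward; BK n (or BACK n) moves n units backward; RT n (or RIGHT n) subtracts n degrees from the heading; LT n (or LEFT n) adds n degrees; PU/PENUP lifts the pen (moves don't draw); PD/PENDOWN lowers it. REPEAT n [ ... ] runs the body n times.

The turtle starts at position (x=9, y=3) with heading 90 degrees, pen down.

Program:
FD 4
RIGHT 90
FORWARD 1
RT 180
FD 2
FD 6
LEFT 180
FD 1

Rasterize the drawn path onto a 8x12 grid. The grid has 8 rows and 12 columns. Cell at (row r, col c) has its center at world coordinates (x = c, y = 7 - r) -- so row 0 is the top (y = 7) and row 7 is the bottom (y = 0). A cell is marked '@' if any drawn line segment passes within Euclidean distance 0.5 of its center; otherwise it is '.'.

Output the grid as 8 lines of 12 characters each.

Answer: ..@@@@@@@@@.
.........@..
.........@..
.........@..
.........@..
............
............
............

Derivation:
Segment 0: (9,3) -> (9,7)
Segment 1: (9,7) -> (10,7)
Segment 2: (10,7) -> (8,7)
Segment 3: (8,7) -> (2,7)
Segment 4: (2,7) -> (3,7)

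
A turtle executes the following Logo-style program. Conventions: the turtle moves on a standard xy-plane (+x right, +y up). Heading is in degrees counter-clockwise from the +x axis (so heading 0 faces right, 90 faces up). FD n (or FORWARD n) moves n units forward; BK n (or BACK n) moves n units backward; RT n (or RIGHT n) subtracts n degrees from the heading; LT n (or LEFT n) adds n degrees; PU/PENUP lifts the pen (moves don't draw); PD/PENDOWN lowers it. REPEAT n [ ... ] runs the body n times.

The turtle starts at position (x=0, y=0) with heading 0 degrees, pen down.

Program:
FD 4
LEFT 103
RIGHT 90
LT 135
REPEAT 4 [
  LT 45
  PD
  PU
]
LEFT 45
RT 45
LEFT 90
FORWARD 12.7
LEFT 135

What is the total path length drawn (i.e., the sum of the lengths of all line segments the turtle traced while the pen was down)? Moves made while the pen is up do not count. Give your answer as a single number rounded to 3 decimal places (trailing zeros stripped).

Executing turtle program step by step:
Start: pos=(0,0), heading=0, pen down
FD 4: (0,0) -> (4,0) [heading=0, draw]
LT 103: heading 0 -> 103
RT 90: heading 103 -> 13
LT 135: heading 13 -> 148
REPEAT 4 [
  -- iteration 1/4 --
  LT 45: heading 148 -> 193
  PD: pen down
  PU: pen up
  -- iteration 2/4 --
  LT 45: heading 193 -> 238
  PD: pen down
  PU: pen up
  -- iteration 3/4 --
  LT 45: heading 238 -> 283
  PD: pen down
  PU: pen up
  -- iteration 4/4 --
  LT 45: heading 283 -> 328
  PD: pen down
  PU: pen up
]
LT 45: heading 328 -> 13
RT 45: heading 13 -> 328
LT 90: heading 328 -> 58
FD 12.7: (4,0) -> (10.73,10.77) [heading=58, move]
LT 135: heading 58 -> 193
Final: pos=(10.73,10.77), heading=193, 1 segment(s) drawn

Segment lengths:
  seg 1: (0,0) -> (4,0), length = 4
Total = 4

Answer: 4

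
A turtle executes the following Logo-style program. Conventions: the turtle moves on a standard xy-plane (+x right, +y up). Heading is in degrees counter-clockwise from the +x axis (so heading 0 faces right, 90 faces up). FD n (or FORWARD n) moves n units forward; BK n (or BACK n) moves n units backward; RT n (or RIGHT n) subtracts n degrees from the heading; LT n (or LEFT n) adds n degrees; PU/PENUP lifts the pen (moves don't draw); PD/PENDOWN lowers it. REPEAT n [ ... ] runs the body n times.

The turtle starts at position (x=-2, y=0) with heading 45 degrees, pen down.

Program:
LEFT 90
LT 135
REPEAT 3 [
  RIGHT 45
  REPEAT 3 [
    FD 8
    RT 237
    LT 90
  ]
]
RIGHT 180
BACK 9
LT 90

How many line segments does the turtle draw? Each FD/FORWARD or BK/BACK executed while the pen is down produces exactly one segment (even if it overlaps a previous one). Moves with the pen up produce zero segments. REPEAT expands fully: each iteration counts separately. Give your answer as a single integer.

Answer: 10

Derivation:
Executing turtle program step by step:
Start: pos=(-2,0), heading=45, pen down
LT 90: heading 45 -> 135
LT 135: heading 135 -> 270
REPEAT 3 [
  -- iteration 1/3 --
  RT 45: heading 270 -> 225
  REPEAT 3 [
    -- iteration 1/3 --
    FD 8: (-2,0) -> (-7.657,-5.657) [heading=225, draw]
    RT 237: heading 225 -> 348
    LT 90: heading 348 -> 78
    -- iteration 2/3 --
    FD 8: (-7.657,-5.657) -> (-5.994,2.168) [heading=78, draw]
    RT 237: heading 78 -> 201
    LT 90: heading 201 -> 291
    -- iteration 3/3 --
    FD 8: (-5.994,2.168) -> (-3.127,-5.3) [heading=291, draw]
    RT 237: heading 291 -> 54
    LT 90: heading 54 -> 144
  ]
  -- iteration 2/3 --
  RT 45: heading 144 -> 99
  REPEAT 3 [
    -- iteration 1/3 --
    FD 8: (-3.127,-5.3) -> (-4.378,2.601) [heading=99, draw]
    RT 237: heading 99 -> 222
    LT 90: heading 222 -> 312
    -- iteration 2/3 --
    FD 8: (-4.378,2.601) -> (0.975,-3.344) [heading=312, draw]
    RT 237: heading 312 -> 75
    LT 90: heading 75 -> 165
    -- iteration 3/3 --
    FD 8: (0.975,-3.344) -> (-6.752,-1.273) [heading=165, draw]
    RT 237: heading 165 -> 288
    LT 90: heading 288 -> 18
  ]
  -- iteration 3/3 --
  RT 45: heading 18 -> 333
  REPEAT 3 [
    -- iteration 1/3 --
    FD 8: (-6.752,-1.273) -> (0.376,-4.905) [heading=333, draw]
    RT 237: heading 333 -> 96
    LT 90: heading 96 -> 186
    -- iteration 2/3 --
    FD 8: (0.376,-4.905) -> (-7.581,-5.742) [heading=186, draw]
    RT 237: heading 186 -> 309
    LT 90: heading 309 -> 39
    -- iteration 3/3 --
    FD 8: (-7.581,-5.742) -> (-1.363,-0.707) [heading=39, draw]
    RT 237: heading 39 -> 162
    LT 90: heading 162 -> 252
  ]
]
RT 180: heading 252 -> 72
BK 9: (-1.363,-0.707) -> (-4.145,-9.267) [heading=72, draw]
LT 90: heading 72 -> 162
Final: pos=(-4.145,-9.267), heading=162, 10 segment(s) drawn
Segments drawn: 10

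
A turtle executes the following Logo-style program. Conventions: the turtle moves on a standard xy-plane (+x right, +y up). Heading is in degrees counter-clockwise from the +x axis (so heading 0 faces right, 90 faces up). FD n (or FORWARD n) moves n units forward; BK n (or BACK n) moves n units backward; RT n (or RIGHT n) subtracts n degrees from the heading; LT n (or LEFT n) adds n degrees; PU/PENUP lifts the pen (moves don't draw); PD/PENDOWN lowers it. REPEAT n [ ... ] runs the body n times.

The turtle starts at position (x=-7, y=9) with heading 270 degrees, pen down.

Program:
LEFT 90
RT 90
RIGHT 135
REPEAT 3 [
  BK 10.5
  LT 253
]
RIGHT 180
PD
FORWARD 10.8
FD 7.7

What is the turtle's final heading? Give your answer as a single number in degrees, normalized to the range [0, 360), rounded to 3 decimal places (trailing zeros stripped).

Executing turtle program step by step:
Start: pos=(-7,9), heading=270, pen down
LT 90: heading 270 -> 0
RT 90: heading 0 -> 270
RT 135: heading 270 -> 135
REPEAT 3 [
  -- iteration 1/3 --
  BK 10.5: (-7,9) -> (0.425,1.575) [heading=135, draw]
  LT 253: heading 135 -> 28
  -- iteration 2/3 --
  BK 10.5: (0.425,1.575) -> (-8.846,-3.354) [heading=28, draw]
  LT 253: heading 28 -> 281
  -- iteration 3/3 --
  BK 10.5: (-8.846,-3.354) -> (-10.85,6.953) [heading=281, draw]
  LT 253: heading 281 -> 174
]
RT 180: heading 174 -> 354
PD: pen down
FD 10.8: (-10.85,6.953) -> (-0.109,5.824) [heading=354, draw]
FD 7.7: (-0.109,5.824) -> (7.549,5.019) [heading=354, draw]
Final: pos=(7.549,5.019), heading=354, 5 segment(s) drawn

Answer: 354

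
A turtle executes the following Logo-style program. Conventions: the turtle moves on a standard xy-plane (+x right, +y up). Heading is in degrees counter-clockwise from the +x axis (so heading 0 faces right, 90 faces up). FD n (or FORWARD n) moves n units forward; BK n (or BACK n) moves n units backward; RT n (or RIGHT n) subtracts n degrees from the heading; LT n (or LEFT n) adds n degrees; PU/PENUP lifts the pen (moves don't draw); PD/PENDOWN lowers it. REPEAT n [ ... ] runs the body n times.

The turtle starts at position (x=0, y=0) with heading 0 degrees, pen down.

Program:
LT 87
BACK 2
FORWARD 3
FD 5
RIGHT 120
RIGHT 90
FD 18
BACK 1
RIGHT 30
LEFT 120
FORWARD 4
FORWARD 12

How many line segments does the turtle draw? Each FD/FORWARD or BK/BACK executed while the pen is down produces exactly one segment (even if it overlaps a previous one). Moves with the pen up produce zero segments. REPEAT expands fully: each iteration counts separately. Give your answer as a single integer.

Answer: 7

Derivation:
Executing turtle program step by step:
Start: pos=(0,0), heading=0, pen down
LT 87: heading 0 -> 87
BK 2: (0,0) -> (-0.105,-1.997) [heading=87, draw]
FD 3: (-0.105,-1.997) -> (0.052,0.999) [heading=87, draw]
FD 5: (0.052,0.999) -> (0.314,5.992) [heading=87, draw]
RT 120: heading 87 -> 327
RT 90: heading 327 -> 237
FD 18: (0.314,5.992) -> (-9.489,-9.104) [heading=237, draw]
BK 1: (-9.489,-9.104) -> (-8.945,-8.266) [heading=237, draw]
RT 30: heading 237 -> 207
LT 120: heading 207 -> 327
FD 4: (-8.945,-8.266) -> (-5.59,-10.444) [heading=327, draw]
FD 12: (-5.59,-10.444) -> (4.474,-16.98) [heading=327, draw]
Final: pos=(4.474,-16.98), heading=327, 7 segment(s) drawn
Segments drawn: 7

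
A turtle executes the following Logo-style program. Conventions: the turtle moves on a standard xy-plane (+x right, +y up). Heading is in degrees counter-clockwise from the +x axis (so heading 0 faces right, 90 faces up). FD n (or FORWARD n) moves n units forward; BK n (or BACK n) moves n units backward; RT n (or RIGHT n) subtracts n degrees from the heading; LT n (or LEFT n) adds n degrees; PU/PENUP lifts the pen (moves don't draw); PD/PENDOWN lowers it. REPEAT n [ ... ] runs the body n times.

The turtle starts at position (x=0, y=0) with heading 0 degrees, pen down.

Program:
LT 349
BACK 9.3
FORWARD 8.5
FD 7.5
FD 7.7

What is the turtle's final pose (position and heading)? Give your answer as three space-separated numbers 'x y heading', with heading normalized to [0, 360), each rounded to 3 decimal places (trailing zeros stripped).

Executing turtle program step by step:
Start: pos=(0,0), heading=0, pen down
LT 349: heading 0 -> 349
BK 9.3: (0,0) -> (-9.129,1.775) [heading=349, draw]
FD 8.5: (-9.129,1.775) -> (-0.785,0.153) [heading=349, draw]
FD 7.5: (-0.785,0.153) -> (6.577,-1.278) [heading=349, draw]
FD 7.7: (6.577,-1.278) -> (14.135,-2.748) [heading=349, draw]
Final: pos=(14.135,-2.748), heading=349, 4 segment(s) drawn

Answer: 14.135 -2.748 349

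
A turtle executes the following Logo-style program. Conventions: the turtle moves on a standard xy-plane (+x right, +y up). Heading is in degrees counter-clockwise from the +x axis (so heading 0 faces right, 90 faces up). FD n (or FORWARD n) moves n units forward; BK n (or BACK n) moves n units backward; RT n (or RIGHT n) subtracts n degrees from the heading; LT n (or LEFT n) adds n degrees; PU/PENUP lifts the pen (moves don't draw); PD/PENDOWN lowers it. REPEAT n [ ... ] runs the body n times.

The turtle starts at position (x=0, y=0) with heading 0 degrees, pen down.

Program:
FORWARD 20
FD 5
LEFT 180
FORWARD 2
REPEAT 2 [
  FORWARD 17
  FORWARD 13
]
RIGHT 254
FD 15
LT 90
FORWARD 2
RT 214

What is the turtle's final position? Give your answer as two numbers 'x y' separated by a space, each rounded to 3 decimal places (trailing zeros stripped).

Executing turtle program step by step:
Start: pos=(0,0), heading=0, pen down
FD 20: (0,0) -> (20,0) [heading=0, draw]
FD 5: (20,0) -> (25,0) [heading=0, draw]
LT 180: heading 0 -> 180
FD 2: (25,0) -> (23,0) [heading=180, draw]
REPEAT 2 [
  -- iteration 1/2 --
  FD 17: (23,0) -> (6,0) [heading=180, draw]
  FD 13: (6,0) -> (-7,0) [heading=180, draw]
  -- iteration 2/2 --
  FD 17: (-7,0) -> (-24,0) [heading=180, draw]
  FD 13: (-24,0) -> (-37,0) [heading=180, draw]
]
RT 254: heading 180 -> 286
FD 15: (-37,0) -> (-32.865,-14.419) [heading=286, draw]
LT 90: heading 286 -> 16
FD 2: (-32.865,-14.419) -> (-30.943,-13.868) [heading=16, draw]
RT 214: heading 16 -> 162
Final: pos=(-30.943,-13.868), heading=162, 9 segment(s) drawn

Answer: -30.943 -13.868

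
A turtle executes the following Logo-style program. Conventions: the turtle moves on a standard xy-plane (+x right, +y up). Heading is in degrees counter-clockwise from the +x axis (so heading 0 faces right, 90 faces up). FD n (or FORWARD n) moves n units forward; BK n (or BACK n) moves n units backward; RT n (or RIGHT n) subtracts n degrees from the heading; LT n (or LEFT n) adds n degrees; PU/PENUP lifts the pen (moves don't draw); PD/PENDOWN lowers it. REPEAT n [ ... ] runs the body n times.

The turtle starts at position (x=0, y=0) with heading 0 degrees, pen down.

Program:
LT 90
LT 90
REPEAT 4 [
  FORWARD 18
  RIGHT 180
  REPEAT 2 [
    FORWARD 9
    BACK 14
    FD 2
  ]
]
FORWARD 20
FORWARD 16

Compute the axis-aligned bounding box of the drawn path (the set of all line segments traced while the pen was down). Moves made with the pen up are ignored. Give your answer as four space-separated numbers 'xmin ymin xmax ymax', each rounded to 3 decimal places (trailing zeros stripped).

Executing turtle program step by step:
Start: pos=(0,0), heading=0, pen down
LT 90: heading 0 -> 90
LT 90: heading 90 -> 180
REPEAT 4 [
  -- iteration 1/4 --
  FD 18: (0,0) -> (-18,0) [heading=180, draw]
  RT 180: heading 180 -> 0
  REPEAT 2 [
    -- iteration 1/2 --
    FD 9: (-18,0) -> (-9,0) [heading=0, draw]
    BK 14: (-9,0) -> (-23,0) [heading=0, draw]
    FD 2: (-23,0) -> (-21,0) [heading=0, draw]
    -- iteration 2/2 --
    FD 9: (-21,0) -> (-12,0) [heading=0, draw]
    BK 14: (-12,0) -> (-26,0) [heading=0, draw]
    FD 2: (-26,0) -> (-24,0) [heading=0, draw]
  ]
  -- iteration 2/4 --
  FD 18: (-24,0) -> (-6,0) [heading=0, draw]
  RT 180: heading 0 -> 180
  REPEAT 2 [
    -- iteration 1/2 --
    FD 9: (-6,0) -> (-15,0) [heading=180, draw]
    BK 14: (-15,0) -> (-1,0) [heading=180, draw]
    FD 2: (-1,0) -> (-3,0) [heading=180, draw]
    -- iteration 2/2 --
    FD 9: (-3,0) -> (-12,0) [heading=180, draw]
    BK 14: (-12,0) -> (2,0) [heading=180, draw]
    FD 2: (2,0) -> (0,0) [heading=180, draw]
  ]
  -- iteration 3/4 --
  FD 18: (0,0) -> (-18,0) [heading=180, draw]
  RT 180: heading 180 -> 0
  REPEAT 2 [
    -- iteration 1/2 --
    FD 9: (-18,0) -> (-9,0) [heading=0, draw]
    BK 14: (-9,0) -> (-23,0) [heading=0, draw]
    FD 2: (-23,0) -> (-21,0) [heading=0, draw]
    -- iteration 2/2 --
    FD 9: (-21,0) -> (-12,0) [heading=0, draw]
    BK 14: (-12,0) -> (-26,0) [heading=0, draw]
    FD 2: (-26,0) -> (-24,0) [heading=0, draw]
  ]
  -- iteration 4/4 --
  FD 18: (-24,0) -> (-6,0) [heading=0, draw]
  RT 180: heading 0 -> 180
  REPEAT 2 [
    -- iteration 1/2 --
    FD 9: (-6,0) -> (-15,0) [heading=180, draw]
    BK 14: (-15,0) -> (-1,0) [heading=180, draw]
    FD 2: (-1,0) -> (-3,0) [heading=180, draw]
    -- iteration 2/2 --
    FD 9: (-3,0) -> (-12,0) [heading=180, draw]
    BK 14: (-12,0) -> (2,0) [heading=180, draw]
    FD 2: (2,0) -> (0,0) [heading=180, draw]
  ]
]
FD 20: (0,0) -> (-20,0) [heading=180, draw]
FD 16: (-20,0) -> (-36,0) [heading=180, draw]
Final: pos=(-36,0), heading=180, 30 segment(s) drawn

Segment endpoints: x in {-36, -26, -24, -23, -21, -20, -18, -15, -12, -9, -6, -3, -1, 0, 2}, y in {0, 0, 0, 0, 0, 0, 0, 0, 0, 0, 0, 0, 0, 0, 0, 0, 0, 0, 0, 0, 0, 0}
xmin=-36, ymin=0, xmax=2, ymax=0

Answer: -36 0 2 0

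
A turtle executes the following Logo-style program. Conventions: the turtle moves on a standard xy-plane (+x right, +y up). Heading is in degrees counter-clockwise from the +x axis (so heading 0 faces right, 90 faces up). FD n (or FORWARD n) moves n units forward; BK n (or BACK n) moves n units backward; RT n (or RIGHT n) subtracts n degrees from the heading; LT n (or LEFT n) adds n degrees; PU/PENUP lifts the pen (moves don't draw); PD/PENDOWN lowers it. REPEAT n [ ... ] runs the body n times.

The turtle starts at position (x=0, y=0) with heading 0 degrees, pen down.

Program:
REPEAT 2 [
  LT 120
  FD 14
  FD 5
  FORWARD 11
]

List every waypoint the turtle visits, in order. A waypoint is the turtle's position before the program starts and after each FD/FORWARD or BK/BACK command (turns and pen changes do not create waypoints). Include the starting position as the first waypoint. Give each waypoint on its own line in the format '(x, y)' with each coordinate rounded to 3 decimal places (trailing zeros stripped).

Answer: (0, 0)
(-7, 12.124)
(-9.5, 16.454)
(-15, 25.981)
(-22, 13.856)
(-24.5, 9.526)
(-30, 0)

Derivation:
Executing turtle program step by step:
Start: pos=(0,0), heading=0, pen down
REPEAT 2 [
  -- iteration 1/2 --
  LT 120: heading 0 -> 120
  FD 14: (0,0) -> (-7,12.124) [heading=120, draw]
  FD 5: (-7,12.124) -> (-9.5,16.454) [heading=120, draw]
  FD 11: (-9.5,16.454) -> (-15,25.981) [heading=120, draw]
  -- iteration 2/2 --
  LT 120: heading 120 -> 240
  FD 14: (-15,25.981) -> (-22,13.856) [heading=240, draw]
  FD 5: (-22,13.856) -> (-24.5,9.526) [heading=240, draw]
  FD 11: (-24.5,9.526) -> (-30,0) [heading=240, draw]
]
Final: pos=(-30,0), heading=240, 6 segment(s) drawn
Waypoints (7 total):
(0, 0)
(-7, 12.124)
(-9.5, 16.454)
(-15, 25.981)
(-22, 13.856)
(-24.5, 9.526)
(-30, 0)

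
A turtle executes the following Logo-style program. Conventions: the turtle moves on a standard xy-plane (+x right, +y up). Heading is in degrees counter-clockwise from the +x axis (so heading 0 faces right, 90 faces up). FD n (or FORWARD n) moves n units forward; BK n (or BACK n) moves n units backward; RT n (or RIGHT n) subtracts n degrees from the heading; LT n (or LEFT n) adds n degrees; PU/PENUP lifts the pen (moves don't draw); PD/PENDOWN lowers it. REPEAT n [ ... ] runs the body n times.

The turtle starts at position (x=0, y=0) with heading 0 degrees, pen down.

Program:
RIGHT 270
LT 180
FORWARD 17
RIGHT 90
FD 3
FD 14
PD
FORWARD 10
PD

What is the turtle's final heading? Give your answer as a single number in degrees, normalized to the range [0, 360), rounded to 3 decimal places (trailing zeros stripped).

Answer: 180

Derivation:
Executing turtle program step by step:
Start: pos=(0,0), heading=0, pen down
RT 270: heading 0 -> 90
LT 180: heading 90 -> 270
FD 17: (0,0) -> (0,-17) [heading=270, draw]
RT 90: heading 270 -> 180
FD 3: (0,-17) -> (-3,-17) [heading=180, draw]
FD 14: (-3,-17) -> (-17,-17) [heading=180, draw]
PD: pen down
FD 10: (-17,-17) -> (-27,-17) [heading=180, draw]
PD: pen down
Final: pos=(-27,-17), heading=180, 4 segment(s) drawn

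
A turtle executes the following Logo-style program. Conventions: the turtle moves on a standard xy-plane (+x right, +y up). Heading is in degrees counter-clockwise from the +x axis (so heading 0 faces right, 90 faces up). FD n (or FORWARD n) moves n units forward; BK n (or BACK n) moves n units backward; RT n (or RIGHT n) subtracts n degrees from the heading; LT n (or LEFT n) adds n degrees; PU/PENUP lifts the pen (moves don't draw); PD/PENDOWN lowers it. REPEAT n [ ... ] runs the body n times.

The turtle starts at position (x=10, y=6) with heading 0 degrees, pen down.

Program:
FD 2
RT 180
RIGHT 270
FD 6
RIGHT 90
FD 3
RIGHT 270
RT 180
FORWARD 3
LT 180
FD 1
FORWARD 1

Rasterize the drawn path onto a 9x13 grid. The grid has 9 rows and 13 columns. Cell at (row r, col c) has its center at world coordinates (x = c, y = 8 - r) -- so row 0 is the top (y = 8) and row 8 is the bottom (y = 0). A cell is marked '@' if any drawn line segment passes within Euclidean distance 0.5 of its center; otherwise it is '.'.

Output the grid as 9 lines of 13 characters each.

Segment 0: (10,6) -> (12,6)
Segment 1: (12,6) -> (12,0)
Segment 2: (12,0) -> (9,-0)
Segment 3: (9,-0) -> (9,3)
Segment 4: (9,3) -> (9,2)
Segment 5: (9,2) -> (9,1)

Answer: .............
.............
..........@@@
............@
............@
.........@..@
.........@..@
.........@..@
.........@@@@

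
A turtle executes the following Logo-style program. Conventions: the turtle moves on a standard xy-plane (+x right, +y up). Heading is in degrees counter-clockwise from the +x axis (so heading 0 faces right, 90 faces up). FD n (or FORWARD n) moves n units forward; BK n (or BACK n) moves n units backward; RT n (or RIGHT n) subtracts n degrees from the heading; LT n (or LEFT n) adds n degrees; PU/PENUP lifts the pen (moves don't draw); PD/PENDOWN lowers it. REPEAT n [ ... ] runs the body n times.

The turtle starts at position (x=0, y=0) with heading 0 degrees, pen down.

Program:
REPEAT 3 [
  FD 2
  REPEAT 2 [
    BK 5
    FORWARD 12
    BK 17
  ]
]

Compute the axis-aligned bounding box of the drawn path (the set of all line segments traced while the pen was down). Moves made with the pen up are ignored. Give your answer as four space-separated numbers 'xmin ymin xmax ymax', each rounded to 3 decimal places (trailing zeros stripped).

Answer: -54 0 9 0

Derivation:
Executing turtle program step by step:
Start: pos=(0,0), heading=0, pen down
REPEAT 3 [
  -- iteration 1/3 --
  FD 2: (0,0) -> (2,0) [heading=0, draw]
  REPEAT 2 [
    -- iteration 1/2 --
    BK 5: (2,0) -> (-3,0) [heading=0, draw]
    FD 12: (-3,0) -> (9,0) [heading=0, draw]
    BK 17: (9,0) -> (-8,0) [heading=0, draw]
    -- iteration 2/2 --
    BK 5: (-8,0) -> (-13,0) [heading=0, draw]
    FD 12: (-13,0) -> (-1,0) [heading=0, draw]
    BK 17: (-1,0) -> (-18,0) [heading=0, draw]
  ]
  -- iteration 2/3 --
  FD 2: (-18,0) -> (-16,0) [heading=0, draw]
  REPEAT 2 [
    -- iteration 1/2 --
    BK 5: (-16,0) -> (-21,0) [heading=0, draw]
    FD 12: (-21,0) -> (-9,0) [heading=0, draw]
    BK 17: (-9,0) -> (-26,0) [heading=0, draw]
    -- iteration 2/2 --
    BK 5: (-26,0) -> (-31,0) [heading=0, draw]
    FD 12: (-31,0) -> (-19,0) [heading=0, draw]
    BK 17: (-19,0) -> (-36,0) [heading=0, draw]
  ]
  -- iteration 3/3 --
  FD 2: (-36,0) -> (-34,0) [heading=0, draw]
  REPEAT 2 [
    -- iteration 1/2 --
    BK 5: (-34,0) -> (-39,0) [heading=0, draw]
    FD 12: (-39,0) -> (-27,0) [heading=0, draw]
    BK 17: (-27,0) -> (-44,0) [heading=0, draw]
    -- iteration 2/2 --
    BK 5: (-44,0) -> (-49,0) [heading=0, draw]
    FD 12: (-49,0) -> (-37,0) [heading=0, draw]
    BK 17: (-37,0) -> (-54,0) [heading=0, draw]
  ]
]
Final: pos=(-54,0), heading=0, 21 segment(s) drawn

Segment endpoints: x in {-54, -49, -44, -39, -37, -36, -34, -31, -27, -26, -21, -19, -18, -16, -13, -9, -8, -3, -1, 0, 2, 9}, y in {0}
xmin=-54, ymin=0, xmax=9, ymax=0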